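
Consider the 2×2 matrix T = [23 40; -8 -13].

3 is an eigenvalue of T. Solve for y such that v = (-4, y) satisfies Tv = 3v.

2

We need (T - 3I)v = 0.
T - 3I = [[20, 40], [-8, -16]].
Row 1: (20)·-4 + (40)·y = 0
Row 2: (-8)·-4 + (-16)·y = 0
Solving gives y = 2.
Check: T·(-4, 2) = (-12, 6) = 3·(-4, 2).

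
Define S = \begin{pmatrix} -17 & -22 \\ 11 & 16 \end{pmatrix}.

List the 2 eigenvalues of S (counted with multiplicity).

-6, 5

det(S - lambda·I) = (-17 - lambda)(16 - lambda) - (-22)·(11) = lambda^2 + lambda - 30.
This factors as (lambda + 6)·(lambda - 5) = 0.
Eigenvalues: -6, 5.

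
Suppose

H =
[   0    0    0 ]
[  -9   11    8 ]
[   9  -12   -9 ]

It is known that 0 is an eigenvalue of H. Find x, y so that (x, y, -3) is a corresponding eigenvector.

1, 3

We need (H)v = 0.
H = [[0, 0, 0], [-9, 11, 8], [9, -12, -9]].
Row 1: (0)·x + (0)·y + (0)·-3 = 0
Row 2: (-9)·x + (11)·y + (8)·-3 = 0
Row 3: (9)·x + (-12)·y + (-9)·-3 = 0
Solving gives x = 1, y = 3.
Check: H·(1, 3, -3) = (0, 0, 0) = 0·(1, 3, -3).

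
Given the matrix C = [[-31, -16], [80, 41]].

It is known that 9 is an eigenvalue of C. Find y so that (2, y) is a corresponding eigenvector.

-5

We need (C - 9I)v = 0.
C - 9I = [[-40, -16], [80, 32]].
Row 1: (-40)·2 + (-16)·y = 0
Row 2: (80)·2 + (32)·y = 0
Solving gives y = -5.
Check: C·(2, -5) = (18, -45) = 9·(2, -5).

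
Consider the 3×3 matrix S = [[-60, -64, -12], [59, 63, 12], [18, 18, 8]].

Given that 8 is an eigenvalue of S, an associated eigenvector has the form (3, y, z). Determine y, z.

We need (S - 8I)v = 0.
S - 8I = [[-68, -64, -12], [59, 55, 12], [18, 18, 0]].
Row 1: (-68)·3 + (-64)·y + (-12)·z = 0
Row 2: (59)·3 + (55)·y + (12)·z = 0
Row 3: (18)·3 + (18)·y + (0)·z = 0
Solving gives y = -3, z = -1.
Check: S·(3, -3, -1) = (24, -24, -8) = 8·(3, -3, -1).

-3, -1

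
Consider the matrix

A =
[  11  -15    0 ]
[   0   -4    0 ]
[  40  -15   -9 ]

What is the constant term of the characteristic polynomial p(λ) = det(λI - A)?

-396

p(0) = det(0·I − A) = det(−A) = (−1)^3·det(A).
det(A) = 396, so p(0) = -396.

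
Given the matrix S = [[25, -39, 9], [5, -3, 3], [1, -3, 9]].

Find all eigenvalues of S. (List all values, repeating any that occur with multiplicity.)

Set up det(tI - S) = 0.
Expanding along the first row, p(t) = t^3 - 31t^2 + 318t - 1080.
Since p(9) = 0, t = 9 is a root.
Dividing by (t - 9) leaves t^2 - 22t + 120.
The quadratic factors as (t - 10)·(t - 12).
Eigenvalues: 9, 10, 12.

9, 10, 12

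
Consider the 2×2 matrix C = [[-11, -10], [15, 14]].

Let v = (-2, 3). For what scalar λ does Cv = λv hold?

4

Compute Cv: C·(-2, 3) = (-8, 12).
Since Cv = λv, compare component 1: -8 = λ·-2, so λ = 4.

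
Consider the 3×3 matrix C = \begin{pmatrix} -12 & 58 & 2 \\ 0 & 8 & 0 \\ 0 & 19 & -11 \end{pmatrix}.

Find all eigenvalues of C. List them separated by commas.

-12, -11, 8

The characteristic polynomial is p(λ) = det(λI - C).
Expanding along the first row, p(λ) = λ^3 + 15λ^2 - 52λ - 1056.
Try λ = 8: p(8) = 0, so 8 is a root.
Dividing by (λ - 8) leaves λ^2 + 23λ + 132.
The quadratic factors as (λ + 12)·(λ + 11).
Eigenvalues: -12, -11, 8.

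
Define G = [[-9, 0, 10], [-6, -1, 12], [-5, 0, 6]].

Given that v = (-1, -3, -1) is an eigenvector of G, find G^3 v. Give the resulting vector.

First find the eigenvalue: Gv = (-1, -3, -1) = 1·(-1, -3, -1), so λ = 1.
Then G^3 v = λ^3·v = 1^3·(-1, -3, -1) = 1·(-1, -3, -1) = (-1, -3, -1).

(-1, -3, -1)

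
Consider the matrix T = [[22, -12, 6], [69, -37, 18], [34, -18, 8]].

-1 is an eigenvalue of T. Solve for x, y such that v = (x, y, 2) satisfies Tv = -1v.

0, 1

We need (T + 1I)v = 0.
T + 1I = [[23, -12, 6], [69, -36, 18], [34, -18, 9]].
Row 1: (23)·x + (-12)·y + (6)·2 = 0
Row 2: (69)·x + (-36)·y + (18)·2 = 0
Row 3: (34)·x + (-18)·y + (9)·2 = 0
Solving gives x = 0, y = 1.
Check: T·(0, 1, 2) = (0, -1, -2) = -1·(0, 1, 2).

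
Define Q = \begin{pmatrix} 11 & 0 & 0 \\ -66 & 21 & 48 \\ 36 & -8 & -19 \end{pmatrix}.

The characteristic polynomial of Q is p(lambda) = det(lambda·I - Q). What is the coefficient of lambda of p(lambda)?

p(lambda) = lambda^3 - 13·lambda^2 + 7·lambda + 165.
The coefficient of lambda is 7.

7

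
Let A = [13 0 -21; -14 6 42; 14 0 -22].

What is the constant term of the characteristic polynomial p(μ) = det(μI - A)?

p(0) = det(0·I − A) = det(−A) = (−1)^3·det(A).
det(A) = 48, so p(0) = -48.

-48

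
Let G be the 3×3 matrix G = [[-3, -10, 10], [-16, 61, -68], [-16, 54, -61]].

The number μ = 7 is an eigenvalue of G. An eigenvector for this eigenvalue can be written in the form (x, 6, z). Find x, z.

-1, 5

We need (G - 7I)v = 0.
G - 7I = [[-10, -10, 10], [-16, 54, -68], [-16, 54, -68]].
Row 1: (-10)·x + (-10)·6 + (10)·z = 0
Row 2: (-16)·x + (54)·6 + (-68)·z = 0
Row 3: (-16)·x + (54)·6 + (-68)·z = 0
Solving gives x = -1, z = 5.
Check: G·(-1, 6, 5) = (-7, 42, 35) = 7·(-1, 6, 5).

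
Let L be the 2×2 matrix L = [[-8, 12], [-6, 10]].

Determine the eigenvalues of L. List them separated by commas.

det(L - sI) = (-8 - s)(10 - s) - (12)·(-6) = s^2 - 2s - 8.
This factors as (s + 2)·(s - 4) = 0.
Eigenvalues: -2, 4.

-2, 4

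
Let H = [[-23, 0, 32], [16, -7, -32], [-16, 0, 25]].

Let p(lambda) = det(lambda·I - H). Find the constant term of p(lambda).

p(lambda) = lambda^3 + 5·lambda^2 - 77·lambda - 441.
The constant term is -441.

-441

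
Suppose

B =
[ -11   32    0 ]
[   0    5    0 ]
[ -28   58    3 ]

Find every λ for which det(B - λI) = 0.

Compute the characteristic polynomial p(s) = det(sI - B).
Cofactor expansion gives p(s) = s^3 + 3s^2 - 73s + 165.
Since p(5) = 0, s = 5 is a root.
Factor out (s - 5): p(s) = (s - 5)·(s^2 + 8s - 33).
The quadratic factors as (s + 11)·(s - 3).
Eigenvalues: -11, 3, 5.

-11, 3, 5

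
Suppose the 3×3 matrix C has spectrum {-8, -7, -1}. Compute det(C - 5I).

-936

If C has eigenvalues -8, -7, -1, then C - 5I has eigenvalues -13, -12, -6.
det(C - 5I) = (-13) · (-12) · (-6) = -936.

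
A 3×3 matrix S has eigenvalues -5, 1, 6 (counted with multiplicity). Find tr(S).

2

trace(S) is the sum of the eigenvalues: (-5) + (1) + (6) = 2.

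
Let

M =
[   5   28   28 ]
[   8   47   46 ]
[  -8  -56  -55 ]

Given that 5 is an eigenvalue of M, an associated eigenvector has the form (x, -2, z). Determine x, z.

-1, 2

We need (M - 5I)v = 0.
M - 5I = [[0, 28, 28], [8, 42, 46], [-8, -56, -60]].
Row 1: (0)·x + (28)·-2 + (28)·z = 0
Row 2: (8)·x + (42)·-2 + (46)·z = 0
Row 3: (-8)·x + (-56)·-2 + (-60)·z = 0
Solving gives x = -1, z = 2.
Check: M·(-1, -2, 2) = (-5, -10, 10) = 5·(-1, -2, 2).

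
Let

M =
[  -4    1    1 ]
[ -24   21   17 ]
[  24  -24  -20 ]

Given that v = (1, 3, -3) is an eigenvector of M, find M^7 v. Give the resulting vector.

(-16384, -49152, 49152)

First find the eigenvalue: Mv = (-4, -12, 12) = -4·(1, 3, -3), so λ = -4.
Then M^7 v = λ^7·v = (-4)^7·(1, 3, -3) = -16384·(1, 3, -3) = (-16384, -49152, 49152).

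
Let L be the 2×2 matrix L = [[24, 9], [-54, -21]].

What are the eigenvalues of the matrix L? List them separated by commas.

-3, 6

det(L - tI) = (24 - t)(-21 - t) - (9)·(-54) = t^2 - 3t - 18.
This factors as (t + 3)·(t - 6) = 0.
Eigenvalues: -3, 6.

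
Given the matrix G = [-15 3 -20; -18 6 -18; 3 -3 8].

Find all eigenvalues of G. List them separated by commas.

The characteristic polynomial is p(r) = det(rI - G).
Expanding along the first row, p(r) = r^3 + r^2 - 102r + 360.
Try r = 5: p(5) = 0, so 5 is a root.
Factor out (r - 5): p(r) = (r - 5)·(r^2 + 6r - 72).
The quadratic factors as (r + 12)·(r - 6).
Eigenvalues: -12, 5, 6.

-12, 5, 6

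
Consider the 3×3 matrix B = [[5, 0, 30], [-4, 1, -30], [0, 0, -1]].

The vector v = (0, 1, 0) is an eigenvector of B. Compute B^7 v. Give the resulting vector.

(0, 1, 0)

First find the eigenvalue: Bv = (0, 1, 0) = 1·(0, 1, 0), so λ = 1.
Then B^7 v = λ^7·v = 1^7·(0, 1, 0) = 1·(0, 1, 0) = (0, 1, 0).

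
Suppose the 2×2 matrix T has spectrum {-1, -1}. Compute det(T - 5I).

36

If T has eigenvalues -1, -1, then T - 5I has eigenvalues -6, -6.
det(T - 5I) = (-6) · (-6) = 36.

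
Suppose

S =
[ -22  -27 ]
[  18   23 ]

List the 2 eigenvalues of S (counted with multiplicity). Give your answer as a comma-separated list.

det(S - λI) = (-22 - λ)(23 - λ) - (-27)·(18) = λ^2 - λ - 20.
This factors as (λ + 4)·(λ - 5) = 0.
Eigenvalues: -4, 5.

-4, 5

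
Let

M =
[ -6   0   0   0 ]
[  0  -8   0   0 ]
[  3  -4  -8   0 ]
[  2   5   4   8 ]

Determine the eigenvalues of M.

-8, -8, -6, 8

M is lower triangular, so its eigenvalues are the diagonal entries.
Diagonal: -6, -8, -8, 8.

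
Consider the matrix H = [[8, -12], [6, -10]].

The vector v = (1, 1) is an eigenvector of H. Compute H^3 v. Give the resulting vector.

First find the eigenvalue: Hv = (-4, -4) = -4·(1, 1), so λ = -4.
Then H^3 v = λ^3·v = (-4)^3·(1, 1) = -64·(1, 1) = (-64, -64).

(-64, -64)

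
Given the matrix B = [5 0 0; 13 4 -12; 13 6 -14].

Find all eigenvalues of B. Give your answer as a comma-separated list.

-8, -2, 5

Compute the characteristic polynomial p(μ) = det(μI - B).
Expanding along the first row, p(μ) = μ^3 + 5μ^2 - 34μ - 80.
Since p(-2) = 0, μ = -2 is a root.
Dividing by (μ + 2) leaves μ^2 + 3μ - 40.
The quadratic factors as (μ + 8)·(μ - 5).
Eigenvalues: -8, -2, 5.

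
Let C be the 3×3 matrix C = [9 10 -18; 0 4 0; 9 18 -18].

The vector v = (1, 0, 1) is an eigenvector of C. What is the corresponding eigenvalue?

Compute Cv: C·(1, 0, 1) = (-9, 0, -9).
Since Cv = λv, compare component 1: -9 = λ·1, so λ = -9.

-9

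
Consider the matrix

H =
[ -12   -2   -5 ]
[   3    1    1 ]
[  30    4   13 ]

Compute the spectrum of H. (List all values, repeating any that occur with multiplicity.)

The characteristic polynomial is p(r) = det(rI - H).
Expanding along the first row, p(r) = r^3 - 2r^2 - 3r.
Since p(0) = 0, r = 0 is a root.
Factor out r: p(r) = r·(r^2 - 2r - 3).
The quadratic factors as (r + 1)·(r - 3).
Eigenvalues: -1, 0, 3.

-1, 0, 3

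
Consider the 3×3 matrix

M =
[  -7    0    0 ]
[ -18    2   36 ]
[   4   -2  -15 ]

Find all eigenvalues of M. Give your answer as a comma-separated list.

Compute the characteristic polynomial p(t) = det(tI - M).
Cofactor expansion gives p(t) = t^3 + 20t^2 + 133t + 294.
Rational-root test: t = -6 gives p(-6) = 0.
Factor out (t + 6): p(t) = (t + 6)·(t^2 + 14t + 49).
The quadratic factor is (t + 7)^2.
Eigenvalues: -7, -7, -6.

-7, -7, -6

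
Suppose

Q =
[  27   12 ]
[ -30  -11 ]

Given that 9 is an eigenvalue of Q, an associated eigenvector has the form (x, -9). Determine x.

We need (Q - 9I)v = 0.
Q - 9I = [[18, 12], [-30, -20]].
Row 1: (18)·x + (12)·-9 = 0
Row 2: (-30)·x + (-20)·-9 = 0
Solving gives x = 6.
Check: Q·(6, -9) = (54, -81) = 9·(6, -9).

6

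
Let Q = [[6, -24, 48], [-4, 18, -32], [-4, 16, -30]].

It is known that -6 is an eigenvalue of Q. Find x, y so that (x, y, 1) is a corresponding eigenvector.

We need (Q + 6I)v = 0.
Q + 6I = [[12, -24, 48], [-4, 24, -32], [-4, 16, -24]].
Row 1: (12)·x + (-24)·y + (48)·1 = 0
Row 2: (-4)·x + (24)·y + (-32)·1 = 0
Row 3: (-4)·x + (16)·y + (-24)·1 = 0
Solving gives x = -2, y = 1.
Check: Q·(-2, 1, 1) = (12, -6, -6) = -6·(-2, 1, 1).

-2, 1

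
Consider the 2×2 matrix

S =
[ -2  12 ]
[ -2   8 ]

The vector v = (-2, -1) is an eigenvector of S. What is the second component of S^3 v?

First find the eigenvalue: Sv = (-8, -4) = 4·(-2, -1), so λ = 4.
Then S^3 v = λ^3·v = 4^3·(-2, -1) = 64·(-2, -1) = (-128, -64).

-64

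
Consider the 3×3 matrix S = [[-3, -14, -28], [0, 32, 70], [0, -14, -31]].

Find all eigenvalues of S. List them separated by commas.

-3, -3, 4

The characteristic polynomial is p(t) = det(tI - S).
Expanding along the first row, p(t) = t^3 + 2t^2 - 15t - 36.
Try t = -3: p(-3) = 0, so -3 is a root.
Dividing by (t + 3) leaves t^2 - t - 12.
The quadratic factors as (t + 3)·(t - 4).
Eigenvalues: -3, -3, 4.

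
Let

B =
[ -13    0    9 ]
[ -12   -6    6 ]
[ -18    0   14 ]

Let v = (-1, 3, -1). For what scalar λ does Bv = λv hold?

-4

Compute Bv: B·(-1, 3, -1) = (4, -12, 4).
Since Bv = λv, compare component 1: 4 = λ·-1, so λ = -4.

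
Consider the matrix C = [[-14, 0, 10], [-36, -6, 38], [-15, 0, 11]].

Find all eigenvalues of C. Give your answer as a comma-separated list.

-6, -4, 1

Set up det(λI - C) = 0.
Expanding the 3×3 determinant: p(λ) = λ^3 + 9λ^2 + 14λ - 24.
Since p(1) = 0, λ = 1 is a root.
Dividing by (λ - 1) leaves λ^2 + 10λ + 24.
The quadratic factors as (λ + 6)·(λ + 4).
Eigenvalues: -6, -4, 1.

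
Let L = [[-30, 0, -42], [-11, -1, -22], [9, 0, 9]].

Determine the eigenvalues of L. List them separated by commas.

-12, -9, -1

Set up det(sI - L) = 0.
Cofactor expansion gives p(s) = s^3 + 22s^2 + 129s + 108.
Since p(-1) = 0, s = -1 is a root.
Factor out (s + 1): p(s) = (s + 1)·(s^2 + 21s + 108).
The quadratic factors as (s + 12)·(s + 9).
Eigenvalues: -12, -9, -1.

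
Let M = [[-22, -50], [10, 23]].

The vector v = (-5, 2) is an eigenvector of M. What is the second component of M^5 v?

-64

First find the eigenvalue: Mv = (10, -4) = -2·(-5, 2), so λ = -2.
Then M^5 v = λ^5·v = (-2)^5·(-5, 2) = -32·(-5, 2) = (160, -64).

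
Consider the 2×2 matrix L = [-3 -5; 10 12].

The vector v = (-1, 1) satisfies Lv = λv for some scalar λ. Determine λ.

2

Compute Lv: L·(-1, 1) = (-2, 2).
Since Lv = λv, compare component 1: -2 = λ·-1, so λ = 2.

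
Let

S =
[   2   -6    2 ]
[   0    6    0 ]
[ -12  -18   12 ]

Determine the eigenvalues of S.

6, 6, 8

Set up det(λI - S) = 0.
Expanding the 3×3 determinant: p(λ) = λ^3 - 20λ^2 + 132λ - 288.
Rational-root test: λ = 8 gives p(8) = 0.
Dividing by (λ - 8) leaves λ^2 - 12λ + 36.
The quadratic factor is (λ - 6)^2.
Eigenvalues: 6, 6, 8.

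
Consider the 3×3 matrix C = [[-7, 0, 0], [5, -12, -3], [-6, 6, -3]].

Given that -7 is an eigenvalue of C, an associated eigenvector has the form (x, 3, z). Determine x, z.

3, 0

We need (C + 7I)v = 0.
C + 7I = [[0, 0, 0], [5, -5, -3], [-6, 6, 4]].
Row 1: (0)·x + (0)·3 + (0)·z = 0
Row 2: (5)·x + (-5)·3 + (-3)·z = 0
Row 3: (-6)·x + (6)·3 + (4)·z = 0
Solving gives x = 3, z = 0.
Check: C·(3, 3, 0) = (-21, -21, 0) = -7·(3, 3, 0).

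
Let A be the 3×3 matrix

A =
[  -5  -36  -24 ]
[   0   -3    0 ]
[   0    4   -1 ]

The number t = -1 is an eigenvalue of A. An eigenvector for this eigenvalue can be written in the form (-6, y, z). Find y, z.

0, 1

We need (A + 1I)v = 0.
A + 1I = [[-4, -36, -24], [0, -2, 0], [0, 4, 0]].
Row 1: (-4)·-6 + (-36)·y + (-24)·z = 0
Row 2: (0)·-6 + (-2)·y + (0)·z = 0
Row 3: (0)·-6 + (4)·y + (0)·z = 0
Solving gives y = 0, z = 1.
Check: A·(-6, 0, 1) = (6, 0, -1) = -1·(-6, 0, 1).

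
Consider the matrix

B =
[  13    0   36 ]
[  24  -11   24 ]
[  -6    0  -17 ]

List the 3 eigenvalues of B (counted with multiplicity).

-11, -5, 1

The characteristic polynomial is p(r) = det(rI - B).
Expanding the 3×3 determinant: p(r) = r^3 + 15r^2 + 39r - 55.
Rational-root test: r = -5 gives p(-5) = 0.
Dividing by (r + 5) leaves r^2 + 10r - 11.
The quadratic factors as (r + 11)·(r - 1).
Eigenvalues: -11, -5, 1.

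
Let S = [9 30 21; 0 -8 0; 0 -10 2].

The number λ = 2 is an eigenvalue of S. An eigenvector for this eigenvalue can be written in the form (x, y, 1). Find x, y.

-3, 0

We need (S - 2I)v = 0.
S - 2I = [[7, 30, 21], [0, -10, 0], [0, -10, 0]].
Row 1: (7)·x + (30)·y + (21)·1 = 0
Row 2: (0)·x + (-10)·y + (0)·1 = 0
Row 3: (0)·x + (-10)·y + (0)·1 = 0
Solving gives x = -3, y = 0.
Check: S·(-3, 0, 1) = (-6, 0, 2) = 2·(-3, 0, 1).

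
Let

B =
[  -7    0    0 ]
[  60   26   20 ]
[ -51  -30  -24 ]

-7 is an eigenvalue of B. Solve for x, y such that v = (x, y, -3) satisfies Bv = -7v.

1, 0

We need (B + 7I)v = 0.
B + 7I = [[0, 0, 0], [60, 33, 20], [-51, -30, -17]].
Row 1: (0)·x + (0)·y + (0)·-3 = 0
Row 2: (60)·x + (33)·y + (20)·-3 = 0
Row 3: (-51)·x + (-30)·y + (-17)·-3 = 0
Solving gives x = 1, y = 0.
Check: B·(1, 0, -3) = (-7, 0, 21) = -7·(1, 0, -3).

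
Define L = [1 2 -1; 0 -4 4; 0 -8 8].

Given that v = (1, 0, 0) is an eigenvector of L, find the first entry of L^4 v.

1

First find the eigenvalue: Lv = (1, 0, 0) = 1·(1, 0, 0), so λ = 1.
Then L^4 v = λ^4·v = 1^4·(1, 0, 0) = 1·(1, 0, 0) = (1, 0, 0).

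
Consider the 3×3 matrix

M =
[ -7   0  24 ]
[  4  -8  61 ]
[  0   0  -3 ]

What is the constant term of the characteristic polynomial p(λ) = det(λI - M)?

p(0) = det(0·I − M) = det(−M) = (−1)^3·det(M).
det(M) = -168, so p(0) = 168.

168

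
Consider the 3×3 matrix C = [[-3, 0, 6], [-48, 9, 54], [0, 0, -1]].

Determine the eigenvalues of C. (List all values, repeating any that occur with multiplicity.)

The characteristic polynomial is p(μ) = det(μI - C).
Expanding along the first row, p(μ) = μ^3 - 5μ^2 - 33μ - 27.
Try μ = -1: p(-1) = 0, so -1 is a root.
Factor out (μ + 1): p(μ) = (μ + 1)·(μ^2 - 6μ - 27).
The quadratic factors as (μ + 3)·(μ - 9).
Eigenvalues: -3, -1, 9.

-3, -1, 9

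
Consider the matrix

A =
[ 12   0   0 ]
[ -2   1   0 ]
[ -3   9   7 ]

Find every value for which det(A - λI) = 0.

A is lower triangular, so its eigenvalues are the diagonal entries.
Diagonal: 12, 1, 7.

1, 7, 12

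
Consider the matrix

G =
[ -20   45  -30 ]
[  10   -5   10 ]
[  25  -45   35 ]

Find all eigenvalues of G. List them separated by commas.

-5, 5, 10

Set up det(λI - G) = 0.
Cofactor expansion gives p(λ) = λ^3 - 10λ^2 - 25λ + 250.
Rational-root test: λ = 5 gives p(5) = 0.
Factor out (λ - 5): p(λ) = (λ - 5)·(λ^2 - 5λ - 50).
The quadratic factors as (λ + 5)·(λ - 10).
Eigenvalues: -5, 5, 10.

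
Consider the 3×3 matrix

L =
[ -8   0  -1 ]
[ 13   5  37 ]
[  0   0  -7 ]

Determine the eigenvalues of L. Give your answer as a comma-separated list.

-8, -7, 5

Set up det(tI - L) = 0.
Expanding the 3×3 determinant: p(t) = t^3 + 10t^2 - 19t - 280.
Try t = -7: p(-7) = 0, so -7 is a root.
Dividing by (t + 7) leaves t^2 + 3t - 40.
The quadratic factors as (t + 8)·(t - 5).
Eigenvalues: -8, -7, 5.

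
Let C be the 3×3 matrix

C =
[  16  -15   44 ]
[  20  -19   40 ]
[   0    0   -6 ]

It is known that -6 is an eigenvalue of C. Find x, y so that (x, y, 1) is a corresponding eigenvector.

-2, 0

We need (C + 6I)v = 0.
C + 6I = [[22, -15, 44], [20, -13, 40], [0, 0, 0]].
Row 1: (22)·x + (-15)·y + (44)·1 = 0
Row 2: (20)·x + (-13)·y + (40)·1 = 0
Row 3: (0)·x + (0)·y + (0)·1 = 0
Solving gives x = -2, y = 0.
Check: C·(-2, 0, 1) = (12, 0, -6) = -6·(-2, 0, 1).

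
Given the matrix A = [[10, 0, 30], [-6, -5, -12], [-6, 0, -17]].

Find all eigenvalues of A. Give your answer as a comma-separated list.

-5, -5, -2

The characteristic polynomial is p(λ) = det(λI - A).
Expanding along the first row, p(λ) = λ^3 + 12λ^2 + 45λ + 50.
Try λ = -2: p(-2) = 0, so -2 is a root.
Factor out (λ + 2): p(λ) = (λ + 2)·(λ^2 + 10λ + 25).
The quadratic factor is (λ + 5)^2.
Eigenvalues: -5, -5, -2.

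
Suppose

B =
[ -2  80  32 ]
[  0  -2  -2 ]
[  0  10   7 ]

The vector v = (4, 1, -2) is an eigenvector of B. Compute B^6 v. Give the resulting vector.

(256, 64, -128)

First find the eigenvalue: Bv = (8, 2, -4) = 2·(4, 1, -2), so λ = 2.
Then B^6 v = λ^6·v = 2^6·(4, 1, -2) = 64·(4, 1, -2) = (256, 64, -128).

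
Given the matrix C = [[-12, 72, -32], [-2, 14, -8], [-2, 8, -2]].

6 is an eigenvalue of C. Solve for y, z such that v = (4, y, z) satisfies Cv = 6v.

1, 0

We need (C - 6I)v = 0.
C - 6I = [[-18, 72, -32], [-2, 8, -8], [-2, 8, -8]].
Row 1: (-18)·4 + (72)·y + (-32)·z = 0
Row 2: (-2)·4 + (8)·y + (-8)·z = 0
Row 3: (-2)·4 + (8)·y + (-8)·z = 0
Solving gives y = 1, z = 0.
Check: C·(4, 1, 0) = (24, 6, 0) = 6·(4, 1, 0).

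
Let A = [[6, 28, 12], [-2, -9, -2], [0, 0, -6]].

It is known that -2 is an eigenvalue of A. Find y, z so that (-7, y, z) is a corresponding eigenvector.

We need (A + 2I)v = 0.
A + 2I = [[8, 28, 12], [-2, -7, -2], [0, 0, -4]].
Row 1: (8)·-7 + (28)·y + (12)·z = 0
Row 2: (-2)·-7 + (-7)·y + (-2)·z = 0
Row 3: (0)·-7 + (0)·y + (-4)·z = 0
Solving gives y = 2, z = 0.
Check: A·(-7, 2, 0) = (14, -4, 0) = -2·(-7, 2, 0).

2, 0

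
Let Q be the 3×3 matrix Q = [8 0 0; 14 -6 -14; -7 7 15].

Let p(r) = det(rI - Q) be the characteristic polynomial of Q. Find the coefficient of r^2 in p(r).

-17

The coefficient of r^2 of det(rI - Q) is −trace(Q).
trace(Q) = (8) + (-6) + (15) = 17, so the coefficient is -17.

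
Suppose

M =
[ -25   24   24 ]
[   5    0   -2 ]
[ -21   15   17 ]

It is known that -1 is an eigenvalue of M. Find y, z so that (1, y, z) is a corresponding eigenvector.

We need (M + 1I)v = 0.
M + 1I = [[-24, 24, 24], [5, 1, -2], [-21, 15, 18]].
Row 1: (-24)·1 + (24)·y + (24)·z = 0
Row 2: (5)·1 + (1)·y + (-2)·z = 0
Row 3: (-21)·1 + (15)·y + (18)·z = 0
Solving gives y = -1, z = 2.
Check: M·(1, -1, 2) = (-1, 1, -2) = -1·(1, -1, 2).

-1, 2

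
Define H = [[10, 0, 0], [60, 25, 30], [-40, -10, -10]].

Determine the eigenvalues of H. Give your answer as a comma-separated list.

Set up det(μI - H) = 0.
Expanding along the first row, p(μ) = μ^3 - 25μ^2 + 200μ - 500.
Since p(10) = 0, μ = 10 is a root.
Factor out (μ - 10): p(μ) = (μ - 10)·(μ^2 - 15μ + 50).
The quadratic factors as (μ - 5)·(μ - 10).
Eigenvalues: 5, 10, 10.

5, 10, 10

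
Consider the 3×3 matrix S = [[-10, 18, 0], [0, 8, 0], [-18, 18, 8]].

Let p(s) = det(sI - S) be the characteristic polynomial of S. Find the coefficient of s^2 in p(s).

The coefficient of s^2 of det(sI - S) is −trace(S).
trace(S) = (-10) + (8) + (8) = 6, so the coefficient is -6.

-6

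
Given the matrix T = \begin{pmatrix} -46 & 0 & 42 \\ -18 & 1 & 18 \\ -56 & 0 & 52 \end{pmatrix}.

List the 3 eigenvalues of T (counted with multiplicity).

The characteristic polynomial is p(lambda) = det(lambda·I - T).
Expanding along the first row, p(lambda) = lambda^3 - 7·lambda^2 - 34·lambda + 40.
Since p(10) = 0, lambda = 10 is a root.
Dividing by (lambda - 10) leaves lambda^2 + 3·lambda - 4.
The quadratic factors as (lambda + 4)·(lambda - 1).
Eigenvalues: -4, 1, 10.

-4, 1, 10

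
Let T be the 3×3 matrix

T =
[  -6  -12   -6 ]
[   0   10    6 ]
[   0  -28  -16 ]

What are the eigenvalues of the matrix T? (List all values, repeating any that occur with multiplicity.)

Compute the characteristic polynomial p(s) = det(sI - T).
Cofactor expansion gives p(s) = s^3 + 12s^2 + 44s + 48.
Since p(-2) = 0, s = -2 is a root.
Factor out (s + 2): p(s) = (s + 2)·(s^2 + 10s + 24).
The quadratic factors as (s + 6)·(s + 4).
Eigenvalues: -6, -4, -2.

-6, -4, -2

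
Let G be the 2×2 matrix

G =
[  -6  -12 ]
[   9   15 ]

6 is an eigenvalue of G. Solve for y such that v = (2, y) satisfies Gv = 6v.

We need (G - 6I)v = 0.
G - 6I = [[-12, -12], [9, 9]].
Row 1: (-12)·2 + (-12)·y = 0
Row 2: (9)·2 + (9)·y = 0
Solving gives y = -2.
Check: G·(2, -2) = (12, -12) = 6·(2, -2).

-2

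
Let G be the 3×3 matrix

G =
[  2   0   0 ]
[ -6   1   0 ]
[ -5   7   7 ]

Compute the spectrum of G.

1, 2, 7

G is lower triangular, so its eigenvalues are the diagonal entries.
Diagonal: 2, 1, 7.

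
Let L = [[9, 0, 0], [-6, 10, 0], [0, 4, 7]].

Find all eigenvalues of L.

7, 9, 10

L is lower triangular, so its eigenvalues are the diagonal entries.
Diagonal: 9, 10, 7.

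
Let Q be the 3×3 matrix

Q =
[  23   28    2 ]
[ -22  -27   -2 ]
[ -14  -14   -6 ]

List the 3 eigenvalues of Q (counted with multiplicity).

-6, -5, 1

The characteristic polynomial is p(μ) = det(μI - Q).
Expanding the 3×3 determinant: p(μ) = μ^3 + 10μ^2 + 19μ - 30.
Since p(-5) = 0, μ = -5 is a root.
Factor out (μ + 5): p(μ) = (μ + 5)·(μ^2 + 5μ - 6).
The quadratic factors as (μ + 6)·(μ - 1).
Eigenvalues: -6, -5, 1.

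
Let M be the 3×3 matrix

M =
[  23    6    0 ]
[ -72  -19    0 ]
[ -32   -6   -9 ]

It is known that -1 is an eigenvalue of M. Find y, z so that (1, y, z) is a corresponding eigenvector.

-4, -1

We need (M + 1I)v = 0.
M + 1I = [[24, 6, 0], [-72, -18, 0], [-32, -6, -8]].
Row 1: (24)·1 + (6)·y + (0)·z = 0
Row 2: (-72)·1 + (-18)·y + (0)·z = 0
Row 3: (-32)·1 + (-6)·y + (-8)·z = 0
Solving gives y = -4, z = -1.
Check: M·(1, -4, -1) = (-1, 4, 1) = -1·(1, -4, -1).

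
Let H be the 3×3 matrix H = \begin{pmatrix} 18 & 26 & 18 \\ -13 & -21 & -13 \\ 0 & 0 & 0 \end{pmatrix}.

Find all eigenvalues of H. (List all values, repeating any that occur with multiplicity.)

The characteristic polynomial is p(r) = det(rI - H).
Expanding along the first row, p(r) = r^3 + 3r^2 - 40r.
Since p(-8) = 0, r = -8 is a root.
Dividing by (r + 8) leaves r^2 - 5r.
The quadratic factors as r·(r - 5).
Eigenvalues: -8, 0, 5.

-8, 0, 5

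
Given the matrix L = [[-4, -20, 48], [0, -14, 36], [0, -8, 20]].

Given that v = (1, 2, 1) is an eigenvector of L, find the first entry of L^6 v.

First find the eigenvalue: Lv = (4, 8, 4) = 4·(1, 2, 1), so λ = 4.
Then L^6 v = λ^6·v = 4^6·(1, 2, 1) = 4096·(1, 2, 1) = (4096, 8192, 4096).

4096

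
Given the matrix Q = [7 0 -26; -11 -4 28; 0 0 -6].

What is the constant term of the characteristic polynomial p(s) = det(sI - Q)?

-168

p(0) = det(0·I − Q) = det(−Q) = (−1)^3·det(Q).
det(Q) = 168, so p(0) = -168.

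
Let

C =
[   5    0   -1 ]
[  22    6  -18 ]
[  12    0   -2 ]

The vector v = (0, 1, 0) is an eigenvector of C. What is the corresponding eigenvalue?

6

Compute Cv: C·(0, 1, 0) = (0, 6, 0).
Since Cv = λv, compare component 2: 6 = λ·1, so λ = 6.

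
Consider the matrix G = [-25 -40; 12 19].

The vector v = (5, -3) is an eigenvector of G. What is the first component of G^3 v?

-5

First find the eigenvalue: Gv = (-5, 3) = -1·(5, -3), so λ = -1.
Then G^3 v = λ^3·v = (-1)^3·(5, -3) = -1·(5, -3) = (-5, 3).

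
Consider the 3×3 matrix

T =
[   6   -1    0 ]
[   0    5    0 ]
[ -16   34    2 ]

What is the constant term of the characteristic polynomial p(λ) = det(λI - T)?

p(0) = det(0·I − T) = det(−T) = (−1)^3·det(T).
det(T) = 60, so p(0) = -60.

-60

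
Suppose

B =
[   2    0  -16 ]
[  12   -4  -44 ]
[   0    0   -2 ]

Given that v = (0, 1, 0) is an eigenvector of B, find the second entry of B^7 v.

First find the eigenvalue: Bv = (0, -4, 0) = -4·(0, 1, 0), so λ = -4.
Then B^7 v = λ^7·v = (-4)^7·(0, 1, 0) = -16384·(0, 1, 0) = (0, -16384, 0).

-16384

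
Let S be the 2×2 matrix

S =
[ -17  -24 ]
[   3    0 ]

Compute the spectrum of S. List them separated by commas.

-9, -8

det(S - sI) = (-17 - s)(0 - s) - (-24)·(3) = s^2 + 17s + 72.
This factors as (s + 9)·(s + 8) = 0.
Eigenvalues: -9, -8.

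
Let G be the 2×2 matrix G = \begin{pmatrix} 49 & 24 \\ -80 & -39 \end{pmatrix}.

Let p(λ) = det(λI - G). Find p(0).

p(0) = det(0·I − G) = det(−G) = (−1)^2·det(G).
det(G) = 9, so p(0) = 9.

9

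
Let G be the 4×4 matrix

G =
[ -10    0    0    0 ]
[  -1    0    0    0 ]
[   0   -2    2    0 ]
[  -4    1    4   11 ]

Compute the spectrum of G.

G is lower triangular, so its eigenvalues are the diagonal entries.
Diagonal: -10, 0, 2, 11.

-10, 0, 2, 11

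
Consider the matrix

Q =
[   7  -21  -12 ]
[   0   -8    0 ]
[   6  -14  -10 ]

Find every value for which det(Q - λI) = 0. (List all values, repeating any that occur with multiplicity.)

-8, -2, -1

Compute the characteristic polynomial p(t) = det(tI - Q).
Cofactor expansion gives p(t) = t^3 + 11t^2 + 26t + 16.
Since p(-8) = 0, t = -8 is a root.
Factor out (t + 8): p(t) = (t + 8)·(t^2 + 3t + 2).
The quadratic factors as (t + 2)·(t + 1).
Eigenvalues: -8, -2, -1.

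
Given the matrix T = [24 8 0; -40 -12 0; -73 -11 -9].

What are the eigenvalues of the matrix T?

Compute the characteristic polynomial p(r) = det(rI - T).
Expanding along the first row, p(r) = r^3 - 3r^2 - 76r + 288.
Since p(-9) = 0, r = -9 is a root.
Dividing by (r + 9) leaves r^2 - 12r + 32.
The quadratic factors as (r - 4)·(r - 8).
Eigenvalues: -9, 4, 8.

-9, 4, 8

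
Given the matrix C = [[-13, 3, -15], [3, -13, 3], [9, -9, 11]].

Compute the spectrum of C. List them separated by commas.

-10, -7, 2

The characteristic polynomial is p(μ) = det(μI - C).
Expanding the 3×3 determinant: p(μ) = μ^3 + 15μ^2 + 36μ - 140.
Since p(2) = 0, μ = 2 is a root.
Dividing by (μ - 2) leaves μ^2 + 17μ + 70.
The quadratic factors as (μ + 10)·(μ + 7).
Eigenvalues: -10, -7, 2.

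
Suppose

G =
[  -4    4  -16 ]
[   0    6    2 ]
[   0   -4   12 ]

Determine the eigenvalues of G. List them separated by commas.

Set up det(lambda·I - G) = 0.
Expanding the 3×3 determinant: p(lambda) = lambda^3 - 14·lambda^2 + 8·lambda + 320.
Try lambda = 8: p(8) = 0, so 8 is a root.
Dividing by (lambda - 8) leaves lambda^2 - 6·lambda - 40.
The quadratic factors as (lambda + 4)·(lambda - 10).
Eigenvalues: -4, 8, 10.

-4, 8, 10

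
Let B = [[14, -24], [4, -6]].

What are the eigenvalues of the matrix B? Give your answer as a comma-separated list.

2, 6

det(B - tI) = (14 - t)(-6 - t) - (-24)·(4) = t^2 - 8t + 12.
This factors as (t - 2)·(t - 6) = 0.
Eigenvalues: 2, 6.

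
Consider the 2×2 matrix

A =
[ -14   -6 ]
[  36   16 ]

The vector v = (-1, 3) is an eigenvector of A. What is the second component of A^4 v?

First find the eigenvalue: Av = (-4, 12) = 4·(-1, 3), so λ = 4.
Then A^4 v = λ^4·v = 4^4·(-1, 3) = 256·(-1, 3) = (-256, 768).

768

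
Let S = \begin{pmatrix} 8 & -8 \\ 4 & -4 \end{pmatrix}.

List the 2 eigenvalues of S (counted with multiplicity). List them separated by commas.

0, 4

det(S - λI) = (8 - λ)(-4 - λ) - (-8)·(4) = λ^2 - 4λ.
This factors as λ·(λ - 4) = 0.
Eigenvalues: 0, 4.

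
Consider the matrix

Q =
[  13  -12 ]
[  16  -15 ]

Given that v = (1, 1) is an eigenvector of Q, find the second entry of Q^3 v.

1

First find the eigenvalue: Qv = (1, 1) = 1·(1, 1), so λ = 1.
Then Q^3 v = λ^3·v = 1^3·(1, 1) = 1·(1, 1) = (1, 1).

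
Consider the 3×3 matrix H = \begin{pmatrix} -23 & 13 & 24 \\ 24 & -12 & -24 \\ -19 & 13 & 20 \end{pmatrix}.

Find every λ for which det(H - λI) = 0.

Compute the characteristic polynomial p(λ) = det(λI - H).
Expanding the 3×3 determinant: p(λ) = λ^3 + 15λ^2 + 32λ - 48.
Try λ = 1: p(1) = 0, so 1 is a root.
Dividing by (λ - 1) leaves λ^2 + 16λ + 48.
The quadratic factors as (λ + 12)·(λ + 4).
Eigenvalues: -12, -4, 1.

-12, -4, 1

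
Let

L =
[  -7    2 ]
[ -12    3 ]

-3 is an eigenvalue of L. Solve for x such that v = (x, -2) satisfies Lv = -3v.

-1

We need (L + 3I)v = 0.
L + 3I = [[-4, 2], [-12, 6]].
Row 1: (-4)·x + (2)·-2 = 0
Row 2: (-12)·x + (6)·-2 = 0
Solving gives x = -1.
Check: L·(-1, -2) = (3, 6) = -3·(-1, -2).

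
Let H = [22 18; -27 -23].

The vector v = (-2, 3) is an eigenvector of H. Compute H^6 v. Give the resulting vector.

(-31250, 46875)

First find the eigenvalue: Hv = (10, -15) = -5·(-2, 3), so λ = -5.
Then H^6 v = λ^6·v = (-5)^6·(-2, 3) = 15625·(-2, 3) = (-31250, 46875).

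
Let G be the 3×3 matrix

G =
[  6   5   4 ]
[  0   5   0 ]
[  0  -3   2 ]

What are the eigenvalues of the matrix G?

2, 5, 6

The characteristic polynomial is p(λ) = det(λI - G).
Expanding along the first row, p(λ) = λ^3 - 13λ^2 + 52λ - 60.
Since p(2) = 0, λ = 2 is a root.
Dividing by (λ - 2) leaves λ^2 - 11λ + 30.
The quadratic factors as (λ - 5)·(λ - 6).
Eigenvalues: 2, 5, 6.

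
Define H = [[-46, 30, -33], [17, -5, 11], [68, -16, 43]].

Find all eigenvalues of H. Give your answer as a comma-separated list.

-12, -1, 5

Set up det(λI - H) = 0.
Expanding the 3×3 determinant: p(λ) = λ^3 + 8λ^2 - 53λ - 60.
Since p(-12) = 0, λ = -12 is a root.
Factor out (λ + 12): p(λ) = (λ + 12)·(λ^2 - 4λ - 5).
The quadratic factors as (λ + 1)·(λ - 5).
Eigenvalues: -12, -1, 5.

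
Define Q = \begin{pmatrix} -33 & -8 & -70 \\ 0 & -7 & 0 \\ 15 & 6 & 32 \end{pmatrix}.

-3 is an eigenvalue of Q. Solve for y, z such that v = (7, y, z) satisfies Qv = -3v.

We need (Q + 3I)v = 0.
Q + 3I = [[-30, -8, -70], [0, -4, 0], [15, 6, 35]].
Row 1: (-30)·7 + (-8)·y + (-70)·z = 0
Row 2: (0)·7 + (-4)·y + (0)·z = 0
Row 3: (15)·7 + (6)·y + (35)·z = 0
Solving gives y = 0, z = -3.
Check: Q·(7, 0, -3) = (-21, 0, 9) = -3·(7, 0, -3).

0, -3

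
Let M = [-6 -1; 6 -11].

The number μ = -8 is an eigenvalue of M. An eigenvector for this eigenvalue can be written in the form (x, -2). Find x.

-1

We need (M + 8I)v = 0.
M + 8I = [[2, -1], [6, -3]].
Row 1: (2)·x + (-1)·-2 = 0
Row 2: (6)·x + (-3)·-2 = 0
Solving gives x = -1.
Check: M·(-1, -2) = (8, 16) = -8·(-1, -2).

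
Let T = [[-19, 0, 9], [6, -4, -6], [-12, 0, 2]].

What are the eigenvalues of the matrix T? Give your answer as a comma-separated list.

Compute the characteristic polynomial p(λ) = det(λI - T).
Expanding along the first row, p(λ) = λ^3 + 21λ^2 + 138λ + 280.
Rational-root test: λ = -7 gives p(-7) = 0.
Factor out (λ + 7): p(λ) = (λ + 7)·(λ^2 + 14λ + 40).
The quadratic factors as (λ + 10)·(λ + 4).
Eigenvalues: -10, -7, -4.

-10, -7, -4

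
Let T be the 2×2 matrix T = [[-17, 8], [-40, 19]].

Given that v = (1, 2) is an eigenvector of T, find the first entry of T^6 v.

First find the eigenvalue: Tv = (-1, -2) = -1·(1, 2), so λ = -1.
Then T^6 v = λ^6·v = (-1)^6·(1, 2) = 1·(1, 2) = (1, 2).

1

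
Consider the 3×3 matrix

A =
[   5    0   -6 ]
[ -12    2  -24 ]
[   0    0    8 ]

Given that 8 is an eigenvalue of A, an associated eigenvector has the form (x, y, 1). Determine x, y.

We need (A - 8I)v = 0.
A - 8I = [[-3, 0, -6], [-12, -6, -24], [0, 0, 0]].
Row 1: (-3)·x + (0)·y + (-6)·1 = 0
Row 2: (-12)·x + (-6)·y + (-24)·1 = 0
Row 3: (0)·x + (0)·y + (0)·1 = 0
Solving gives x = -2, y = 0.
Check: A·(-2, 0, 1) = (-16, 0, 8) = 8·(-2, 0, 1).

-2, 0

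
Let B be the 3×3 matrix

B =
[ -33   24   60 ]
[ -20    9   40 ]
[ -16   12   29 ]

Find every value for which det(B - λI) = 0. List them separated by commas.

Set up det(λI - B) = 0.
Expanding the 3×3 determinant: p(λ) = λ^3 - 5λ^2 - 33λ - 27.
Rational-root test: λ = -1 gives p(-1) = 0.
Factor out (λ + 1): p(λ) = (λ + 1)·(λ^2 - 6λ - 27).
The quadratic factors as (λ + 3)·(λ - 9).
Eigenvalues: -3, -1, 9.

-3, -1, 9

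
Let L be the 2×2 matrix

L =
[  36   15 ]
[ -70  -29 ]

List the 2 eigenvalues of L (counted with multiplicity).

det(L - lambda·I) = (36 - lambda)(-29 - lambda) - (15)·(-70) = lambda^2 - 7·lambda + 6.
This factors as (lambda - 1)·(lambda - 6) = 0.
Eigenvalues: 1, 6.

1, 6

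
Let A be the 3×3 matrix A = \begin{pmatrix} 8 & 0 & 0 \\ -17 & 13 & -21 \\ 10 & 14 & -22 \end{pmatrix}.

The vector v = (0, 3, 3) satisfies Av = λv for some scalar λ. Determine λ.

-8

Compute Av: A·(0, 3, 3) = (0, -24, -24).
Since Av = λv, compare component 2: -24 = λ·3, so λ = -8.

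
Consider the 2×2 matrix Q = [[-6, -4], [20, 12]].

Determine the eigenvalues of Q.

2, 4

det(Q - μI) = (-6 - μ)(12 - μ) - (-4)·(20) = μ^2 - 6μ + 8.
This factors as (μ - 2)·(μ - 4) = 0.
Eigenvalues: 2, 4.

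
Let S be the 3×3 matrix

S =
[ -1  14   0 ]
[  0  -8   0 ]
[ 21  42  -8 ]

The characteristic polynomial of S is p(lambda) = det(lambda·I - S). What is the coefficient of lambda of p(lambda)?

80

p(lambda) = lambda^3 + 17·lambda^2 + 80·lambda + 64.
The coefficient of lambda is 80.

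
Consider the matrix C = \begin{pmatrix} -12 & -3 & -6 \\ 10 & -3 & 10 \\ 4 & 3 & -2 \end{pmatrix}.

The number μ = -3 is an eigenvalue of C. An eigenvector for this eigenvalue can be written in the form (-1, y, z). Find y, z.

1, 1

We need (C + 3I)v = 0.
C + 3I = [[-9, -3, -6], [10, 0, 10], [4, 3, 1]].
Row 1: (-9)·-1 + (-3)·y + (-6)·z = 0
Row 2: (10)·-1 + (0)·y + (10)·z = 0
Row 3: (4)·-1 + (3)·y + (1)·z = 0
Solving gives y = 1, z = 1.
Check: C·(-1, 1, 1) = (3, -3, -3) = -3·(-1, 1, 1).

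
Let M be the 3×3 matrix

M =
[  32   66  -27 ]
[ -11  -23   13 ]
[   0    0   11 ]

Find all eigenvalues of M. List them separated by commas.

-1, 10, 11

Set up det(tI - M) = 0.
Expanding the 3×3 determinant: p(t) = t^3 - 20t^2 + 89t + 110.
Since p(-1) = 0, t = -1 is a root.
Factor out (t + 1): p(t) = (t + 1)·(t^2 - 21t + 110).
The quadratic factors as (t - 10)·(t - 11).
Eigenvalues: -1, 10, 11.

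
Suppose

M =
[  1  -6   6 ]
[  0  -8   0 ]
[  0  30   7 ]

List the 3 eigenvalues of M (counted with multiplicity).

Set up det(μI - M) = 0.
Expanding the 3×3 determinant: p(μ) = μ^3 - 57μ + 56.
Rational-root test: μ = -8 gives p(-8) = 0.
Dividing by (μ + 8) leaves μ^2 - 8μ + 7.
The quadratic factors as (μ - 1)·(μ - 7).
Eigenvalues: -8, 1, 7.

-8, 1, 7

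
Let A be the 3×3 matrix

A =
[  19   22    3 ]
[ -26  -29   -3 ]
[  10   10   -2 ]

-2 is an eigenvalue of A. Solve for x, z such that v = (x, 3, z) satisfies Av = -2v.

-3, -1

We need (A + 2I)v = 0.
A + 2I = [[21, 22, 3], [-26, -27, -3], [10, 10, 0]].
Row 1: (21)·x + (22)·3 + (3)·z = 0
Row 2: (-26)·x + (-27)·3 + (-3)·z = 0
Row 3: (10)·x + (10)·3 + (0)·z = 0
Solving gives x = -3, z = -1.
Check: A·(-3, 3, -1) = (6, -6, 2) = -2·(-3, 3, -1).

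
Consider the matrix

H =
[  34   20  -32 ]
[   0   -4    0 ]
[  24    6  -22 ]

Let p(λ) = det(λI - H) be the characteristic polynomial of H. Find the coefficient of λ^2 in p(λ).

The coefficient of λ^2 of det(λI - H) is −trace(H).
trace(H) = (34) + (-4) + (-22) = 8, so the coefficient is -8.

-8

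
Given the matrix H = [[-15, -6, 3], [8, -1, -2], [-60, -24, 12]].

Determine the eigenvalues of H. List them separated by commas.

The characteristic polynomial is p(s) = det(sI - H).
Expanding the 3×3 determinant: p(s) = s^3 + 4s^2 + 3s.
Try s = -1: p(-1) = 0, so -1 is a root.
Dividing by (s + 1) leaves s^2 + 3s.
The quadratic factors as (s + 3)·s.
Eigenvalues: -3, -1, 0.

-3, -1, 0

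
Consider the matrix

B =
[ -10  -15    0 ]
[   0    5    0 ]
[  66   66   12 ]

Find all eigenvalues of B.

-10, 5, 12

The characteristic polynomial is p(λ) = det(λI - B).
Expanding the 3×3 determinant: p(λ) = λ^3 - 7λ^2 - 110λ + 600.
Since p(5) = 0, λ = 5 is a root.
Dividing by (λ - 5) leaves λ^2 - 2λ - 120.
The quadratic factors as (λ + 10)·(λ - 12).
Eigenvalues: -10, 5, 12.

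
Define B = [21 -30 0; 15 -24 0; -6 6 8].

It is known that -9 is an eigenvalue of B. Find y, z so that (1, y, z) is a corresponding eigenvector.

1, 0

We need (B + 9I)v = 0.
B + 9I = [[30, -30, 0], [15, -15, 0], [-6, 6, 17]].
Row 1: (30)·1 + (-30)·y + (0)·z = 0
Row 2: (15)·1 + (-15)·y + (0)·z = 0
Row 3: (-6)·1 + (6)·y + (17)·z = 0
Solving gives y = 1, z = 0.
Check: B·(1, 1, 0) = (-9, -9, 0) = -9·(1, 1, 0).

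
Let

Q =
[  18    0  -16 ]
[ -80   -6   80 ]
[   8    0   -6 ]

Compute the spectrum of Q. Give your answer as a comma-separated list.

-6, 2, 10

Set up det(sI - Q) = 0.
Cofactor expansion gives p(s) = s^3 - 6s^2 - 52s + 120.
Try s = 2: p(2) = 0, so 2 is a root.
Dividing by (s - 2) leaves s^2 - 4s - 60.
The quadratic factors as (s + 6)·(s - 10).
Eigenvalues: -6, 2, 10.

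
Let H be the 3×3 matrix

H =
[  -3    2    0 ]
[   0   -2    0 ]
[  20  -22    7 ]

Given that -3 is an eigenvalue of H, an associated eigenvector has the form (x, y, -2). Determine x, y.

We need (H + 3I)v = 0.
H + 3I = [[0, 2, 0], [0, 1, 0], [20, -22, 10]].
Row 1: (0)·x + (2)·y + (0)·-2 = 0
Row 2: (0)·x + (1)·y + (0)·-2 = 0
Row 3: (20)·x + (-22)·y + (10)·-2 = 0
Solving gives x = 1, y = 0.
Check: H·(1, 0, -2) = (-3, 0, 6) = -3·(1, 0, -2).

1, 0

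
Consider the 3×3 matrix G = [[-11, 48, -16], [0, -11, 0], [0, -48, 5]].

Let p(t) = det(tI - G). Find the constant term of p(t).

p(t) = t^3 + 17t^2 + 11t - 605.
The constant term is -605.

-605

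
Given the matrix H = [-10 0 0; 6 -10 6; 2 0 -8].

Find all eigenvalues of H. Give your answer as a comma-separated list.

Compute the characteristic polynomial p(μ) = det(μI - H).
Expanding the 3×3 determinant: p(μ) = μ^3 + 28μ^2 + 260μ + 800.
Try μ = -8: p(-8) = 0, so -8 is a root.
Dividing by (μ + 8) leaves μ^2 + 20μ + 100.
The quadratic factor is (μ + 10)^2.
Eigenvalues: -10, -10, -8.

-10, -10, -8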